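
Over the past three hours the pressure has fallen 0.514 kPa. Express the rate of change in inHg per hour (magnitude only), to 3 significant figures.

0.0506 inHg per hour

0.514 kPa / 3 h × 0.2953 inHg/kPa = 0.0506 inHg/h.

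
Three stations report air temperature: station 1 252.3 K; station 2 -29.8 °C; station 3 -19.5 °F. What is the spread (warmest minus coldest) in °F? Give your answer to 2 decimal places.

16.11 °F

station 1: 252.3 K = -20.850 °C.
station 3: -19.5 °F = -28.611 °C.
Spread: (-20.850) − (-29.800) = 8.950 °C = 16.11 °F.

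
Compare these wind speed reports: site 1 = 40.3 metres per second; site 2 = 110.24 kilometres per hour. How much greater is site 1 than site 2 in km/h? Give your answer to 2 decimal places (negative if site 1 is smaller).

site 1: 40.3 m/s = 145.0800 km/h.
Difference: 145.0800 − 110.2400 = 34.84 km/h.

34.84 km/h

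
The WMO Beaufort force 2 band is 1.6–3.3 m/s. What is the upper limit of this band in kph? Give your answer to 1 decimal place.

1.6–3.3 m/s × 3.6 = 5.8–11.9 km/h.

11.9 km/h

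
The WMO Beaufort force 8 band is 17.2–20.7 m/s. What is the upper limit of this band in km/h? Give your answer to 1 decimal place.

17.2–20.7 m/s × 3.6 = 61.9–74.5 km/h.

74.5 km/h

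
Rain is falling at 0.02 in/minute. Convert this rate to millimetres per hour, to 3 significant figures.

0.02 in/minute × 25.4 mm/in × 60 minute/hour = 30.5 mm/hour.

30.5 mm/hour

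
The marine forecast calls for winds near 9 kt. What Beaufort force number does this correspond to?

9 kt lies in the Beaufort 3 band (gentle breeze, 7–10 kt).

Beaufort force 3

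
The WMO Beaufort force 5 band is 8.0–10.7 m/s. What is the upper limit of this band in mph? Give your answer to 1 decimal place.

23.9 mph

8.0–10.7 m/s × 2.237 = 17.9–23.9 mph.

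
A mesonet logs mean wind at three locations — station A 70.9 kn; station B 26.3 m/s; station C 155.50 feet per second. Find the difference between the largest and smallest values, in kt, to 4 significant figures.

station B: 26.3 m/s = 51.1231 kt.
station C: 155.50 ft/s = 92.1312 kt.
Spread: 92.1312 − 51.1231 = 41.01 kt.

41.01 kt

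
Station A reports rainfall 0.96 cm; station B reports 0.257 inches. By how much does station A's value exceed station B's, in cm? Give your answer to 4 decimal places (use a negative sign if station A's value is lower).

station B: 0.257 in = 0.652780 cm.
Difference: 0.960000 − 0.652780 = 0.3072 cm.

0.3072 cm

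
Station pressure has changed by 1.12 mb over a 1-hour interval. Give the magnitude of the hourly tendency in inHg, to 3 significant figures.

1.12 mb / 1 h × 0.02953 inHg/mb = 0.0331 inHg/h.

0.0331 inHg per hour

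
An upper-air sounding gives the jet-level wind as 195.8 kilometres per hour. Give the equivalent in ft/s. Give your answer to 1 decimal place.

1 km/h = 0.911344 ft/s, so 195.8 × 0.911344 = 178.4 ft/s.

178.4 ft/s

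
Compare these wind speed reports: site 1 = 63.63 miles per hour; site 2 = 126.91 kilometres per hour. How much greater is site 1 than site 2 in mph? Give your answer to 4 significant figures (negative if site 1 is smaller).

-15.23 mph

site 2: 126.91 km/h = 78.8582 mph.
Difference: 63.6300 − 78.8582 = -15.23 mph.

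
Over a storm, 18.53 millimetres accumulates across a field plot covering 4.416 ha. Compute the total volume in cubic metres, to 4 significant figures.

818.3 cubic metres

Area: 4.416 ha = 44160 m².
1 mm over 1 m² is 1 L, so volume = 18.53 × 44160 = 818284.8 L = 818.3 m³.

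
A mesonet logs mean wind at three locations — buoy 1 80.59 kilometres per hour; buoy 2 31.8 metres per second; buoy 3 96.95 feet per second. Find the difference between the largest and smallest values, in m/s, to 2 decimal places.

9.41 m/s

buoy 1: 80.59 km/h = 22.3861 m/s.
buoy 3: 96.95 ft/s = 29.5504 m/s.
Spread: 31.8000 − 22.3861 = 9.41 m/s.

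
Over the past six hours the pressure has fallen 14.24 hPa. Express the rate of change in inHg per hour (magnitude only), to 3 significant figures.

14.24 hPa / 6 h × 0.02953 inHg/hPa = 0.0701 inHg/h.

0.0701 inHg per hour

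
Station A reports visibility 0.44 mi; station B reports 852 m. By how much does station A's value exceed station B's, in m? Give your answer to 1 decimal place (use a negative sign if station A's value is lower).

-143.9 m

station A: 0.44 SM = 708.111 m.
Difference: 708.111 − 852.000 = -143.9 m.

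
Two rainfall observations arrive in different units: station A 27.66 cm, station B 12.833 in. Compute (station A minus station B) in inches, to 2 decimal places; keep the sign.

station A: 27.66 cm = 10.8898 in.
Difference: 10.8898 − 12.8330 = -1.94 in.

-1.94 in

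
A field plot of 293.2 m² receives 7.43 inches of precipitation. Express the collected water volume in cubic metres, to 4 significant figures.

55.33 cubic metres

Depth: 7.43 in × 25.4 = 188.722 mm.
1 mm over 1 m² is 1 L, so volume = 188.722 × 293.2 = 55333.29 L = 55.33 m³.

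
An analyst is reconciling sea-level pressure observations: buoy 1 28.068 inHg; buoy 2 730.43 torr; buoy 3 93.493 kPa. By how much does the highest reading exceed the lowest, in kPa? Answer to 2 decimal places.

buoy 1: 28.068 inHg = 95.0492 kPa.
buoy 2: 730.43 mmHg = 97.3827 kPa.
Spread: 97.3827 − 93.4930 = 3.89 kPa.

3.89 kPa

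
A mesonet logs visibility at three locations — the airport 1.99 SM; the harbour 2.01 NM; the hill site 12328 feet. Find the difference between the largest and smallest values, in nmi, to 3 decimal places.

the airport: 1.99 SM = 1.72926 nmi.
the hill site: 12328 ft = 2.02893 nmi.
Spread: 2.02893 − 1.72926 = 0.300 nmi.

0.300 nmi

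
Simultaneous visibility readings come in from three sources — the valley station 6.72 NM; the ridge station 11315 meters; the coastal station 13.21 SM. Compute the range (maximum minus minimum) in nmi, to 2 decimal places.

the ridge station: 11315 m = 6.1096 nmi.
the coastal station: 13.21 SM = 11.4792 nmi.
Spread: 11.4792 − 6.1096 = 5.37 nmi.

5.37 nmi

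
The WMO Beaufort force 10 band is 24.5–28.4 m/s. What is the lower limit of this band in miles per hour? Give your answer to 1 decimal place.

24.5–28.4 m/s × 2.237 = 54.8–63.5 mph.

54.8 mph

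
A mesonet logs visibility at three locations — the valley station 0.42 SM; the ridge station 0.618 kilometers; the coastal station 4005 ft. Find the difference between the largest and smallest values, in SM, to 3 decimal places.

the ridge station: 0.618 km = 0.38401 SM.
the coastal station: 4005 ft = 0.75852 SM.
Spread: 0.75852 − 0.38401 = 0.375 SM.

0.375 SM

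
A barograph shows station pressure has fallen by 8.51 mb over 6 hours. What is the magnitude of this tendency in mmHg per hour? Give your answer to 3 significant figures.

8.51 mb / 6 h × 0.750062 mmHg/mb = 1.06 mmHg/h.

1.06 mmHg per hour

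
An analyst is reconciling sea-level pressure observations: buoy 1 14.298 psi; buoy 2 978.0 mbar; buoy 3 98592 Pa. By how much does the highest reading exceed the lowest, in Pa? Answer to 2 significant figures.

buoy 1: 14.298 psi = 98581.24 Pa.
buoy 2: 978.0 mb = 97800.00 Pa.
Spread: 98592.00 − 97800.00 = 790 Pa.

790 Pa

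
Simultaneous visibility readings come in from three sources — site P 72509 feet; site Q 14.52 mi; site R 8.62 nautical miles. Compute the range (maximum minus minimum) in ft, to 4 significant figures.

site Q: 14.52 SM = 76665.60 ft.
site R: 8.62 nmi = 52376.12 ft.
Spread: 76665.60 − 52376.12 = 24290 ft.

24290 ft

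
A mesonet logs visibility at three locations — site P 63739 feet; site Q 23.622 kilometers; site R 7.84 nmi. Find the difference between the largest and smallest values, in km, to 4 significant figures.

9.102 km

site P: 63739 ft = 19.42765 km.
site R: 7.84 nmi = 14.51968 km.
Spread: 23.62200 − 14.51968 = 9.102 km.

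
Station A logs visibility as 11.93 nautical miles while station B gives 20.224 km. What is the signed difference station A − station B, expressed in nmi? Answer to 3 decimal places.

1.010 nmi

station B: 20.224 km = 10.92009 nmi.
Difference: 11.93000 − 10.92009 = 1.010 nmi.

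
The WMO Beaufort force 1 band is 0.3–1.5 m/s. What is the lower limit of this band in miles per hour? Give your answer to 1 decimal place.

0.3–1.5 m/s × 2.237 = 0.7–3.4 mph.

0.7 mph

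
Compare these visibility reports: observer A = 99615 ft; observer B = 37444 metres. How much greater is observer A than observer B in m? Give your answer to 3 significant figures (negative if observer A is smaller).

-7080 m

observer A: 99615 ft = 30362.65 m.
Difference: 30362.65 − 37444.00 = -7080 m.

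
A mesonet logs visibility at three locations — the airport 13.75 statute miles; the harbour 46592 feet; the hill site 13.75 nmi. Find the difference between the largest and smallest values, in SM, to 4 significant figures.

the harbour: 46592 ft = 8.82424 SM.
the hill site: 13.75 nmi = 15.82322 SM.
Spread: 15.82322 − 8.82424 = 6.999 SM.

6.999 SM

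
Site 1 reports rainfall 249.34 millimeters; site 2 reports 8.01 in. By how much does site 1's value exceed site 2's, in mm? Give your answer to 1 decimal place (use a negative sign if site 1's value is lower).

45.9 mm

site 2: 8.01 in = 203.454 mm.
Difference: 249.340 − 203.454 = 45.9 mm.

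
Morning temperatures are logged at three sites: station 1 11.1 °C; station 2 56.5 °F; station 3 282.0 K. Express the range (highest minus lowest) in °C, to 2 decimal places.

station 2: 56.5 °F = 13.611 °C.
station 3: 282.0 K = 8.850 °C.
Spread: 13.611 − 8.850 = 4.761 °C.

4.76 °C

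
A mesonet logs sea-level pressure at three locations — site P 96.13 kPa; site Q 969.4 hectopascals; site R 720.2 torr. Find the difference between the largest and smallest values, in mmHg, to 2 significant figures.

6.9 mmHg

site P: 96.13 kPa = 721.034 mmHg.
site Q: 969.4 hPa = 727.110 mmHg.
Spread: 727.110 − 720.200 = 6.9 mmHg.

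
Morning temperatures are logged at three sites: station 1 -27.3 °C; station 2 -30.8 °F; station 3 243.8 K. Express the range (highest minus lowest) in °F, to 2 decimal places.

station 2: -30.8 °F = -34.889 °C.
station 3: 243.8 K = -29.350 °C.
Spread: (-27.300) − (-34.889) = 7.589 °C = 13.66 °F.

13.66 °F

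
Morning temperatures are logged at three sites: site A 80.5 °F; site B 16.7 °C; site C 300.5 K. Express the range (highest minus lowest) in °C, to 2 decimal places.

10.65 °C

site A: 80.5 °F = 26.944 °C.
site C: 300.5 K = 27.350 °C.
Spread: 27.350 − 16.700 = 10.650 °C.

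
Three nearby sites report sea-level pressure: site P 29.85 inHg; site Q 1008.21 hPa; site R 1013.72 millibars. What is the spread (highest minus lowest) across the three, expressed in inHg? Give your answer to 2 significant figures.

site Q: 1008.21 hPa = 29.7724 inHg.
site R: 1013.72 mb = 29.9351 inHg.
Spread: 29.9351 − 29.7724 = 0.16 inHg.

0.16 inHg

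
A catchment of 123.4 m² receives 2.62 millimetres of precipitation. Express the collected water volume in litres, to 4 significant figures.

323.3 litres

1 mm over 1 m² is 1 L, so volume = 2.62 × 123.4 = 323.308 L ≈ 323.3 L.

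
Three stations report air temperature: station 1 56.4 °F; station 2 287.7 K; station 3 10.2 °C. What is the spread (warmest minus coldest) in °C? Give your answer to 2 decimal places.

4.35 °C

station 1: 56.4 °F = 13.556 °C.
station 2: 287.7 K = 14.550 °C.
Spread: 14.550 − 10.200 = 4.350 °C.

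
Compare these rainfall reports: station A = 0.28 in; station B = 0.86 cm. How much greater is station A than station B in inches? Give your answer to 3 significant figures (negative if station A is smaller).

station B: 0.86 cm = 0.338583 in.
Difference: 0.280000 − 0.338583 = -0.0586 in.

-0.0586 in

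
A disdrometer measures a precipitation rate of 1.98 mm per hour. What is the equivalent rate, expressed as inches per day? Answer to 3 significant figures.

1.87 in/day

1.98 mm/hour × 0.0393701 in/mm × 24 hour/day = 1.87 in/day.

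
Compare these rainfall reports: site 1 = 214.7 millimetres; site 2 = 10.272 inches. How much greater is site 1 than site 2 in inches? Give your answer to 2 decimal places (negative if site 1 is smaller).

-1.82 in

site 1: 214.7 mm = 8.4528 in.
Difference: 8.4528 − 10.2720 = -1.82 in.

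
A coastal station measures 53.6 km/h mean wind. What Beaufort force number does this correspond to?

53.6 km/h = 14.9 m/s, which is Beaufort 7 (near gale, 13.9–17.1 m/s).

Beaufort force 7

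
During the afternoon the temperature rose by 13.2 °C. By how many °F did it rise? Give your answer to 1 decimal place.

Converting a difference, only the 9/5 scale factor applies: Δ°F = 13.2 × 1.8 = 23.8 °F.

23.8 °F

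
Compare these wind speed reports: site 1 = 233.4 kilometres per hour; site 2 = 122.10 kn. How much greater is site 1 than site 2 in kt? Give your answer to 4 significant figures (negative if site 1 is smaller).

site 1: 233.4 km/h = 126.02592 kt.
Difference: 126.02592 − 122.10000 = 3.926 kt.

3.926 kt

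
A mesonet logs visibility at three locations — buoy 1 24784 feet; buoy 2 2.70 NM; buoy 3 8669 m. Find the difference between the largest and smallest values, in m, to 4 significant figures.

buoy 1: 24784 ft = 7554.16 m.
buoy 2: 2.70 nmi = 5000.40 m.
Spread: 8669.00 − 5000.40 = 3669 m.

3669 m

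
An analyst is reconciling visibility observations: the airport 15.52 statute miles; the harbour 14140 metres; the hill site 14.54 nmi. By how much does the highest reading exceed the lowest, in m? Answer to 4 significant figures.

12790 m

the airport: 15.52 SM = 24977.02 m.
the hill site: 14.54 nmi = 26928.08 m.
Spread: 26928.08 − 14140.00 = 12790 m.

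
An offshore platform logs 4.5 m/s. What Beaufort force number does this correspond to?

Beaufort force 3

4.5 m/s lies in the Beaufort 3 band (gentle breeze, 3.4–5.4 m/s).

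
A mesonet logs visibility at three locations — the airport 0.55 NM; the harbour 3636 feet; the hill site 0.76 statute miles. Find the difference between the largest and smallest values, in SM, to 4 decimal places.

0.1271 SM

the airport: 0.55 nmi = 0.632929 SM.
the harbour: 3636 ft = 0.688636 SM.
Spread: 0.760000 − 0.632929 = 0.1271 SM.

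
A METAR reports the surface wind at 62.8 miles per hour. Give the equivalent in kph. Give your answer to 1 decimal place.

1 mph = 1.60934 km/h, so 62.8 × 1.60934 = 101.1 km/h.

101.1 km/h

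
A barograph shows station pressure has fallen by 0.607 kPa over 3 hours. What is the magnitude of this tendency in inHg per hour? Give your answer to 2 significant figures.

0.607 kPa / 3 h × 0.2953 inHg/kPa = 0.060 inHg/h.

0.060 inHg per hour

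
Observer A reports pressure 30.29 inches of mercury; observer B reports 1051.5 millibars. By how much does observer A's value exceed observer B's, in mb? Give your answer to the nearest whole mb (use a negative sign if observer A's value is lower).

observer A: 30.29 inHg = 1025.74 mb.
Difference: 1025.74 − 1051.50 = -26 mb.

-26 mb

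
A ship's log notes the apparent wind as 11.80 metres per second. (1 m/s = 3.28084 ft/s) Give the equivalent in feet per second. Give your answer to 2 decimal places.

38.71 ft/s

1 m/s = 3.28084 ft/s, so 11.80 × 3.28084 = 38.71 ft/s.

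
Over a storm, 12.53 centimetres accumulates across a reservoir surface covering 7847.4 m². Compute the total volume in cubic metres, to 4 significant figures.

Depth: 12.53 cm × 10 = 125.3 mm.
1 mm over 1 m² is 1 L, so volume = 125.3 × 7847.4 = 983279.22 L = 983.3 m³.

983.3 cubic metres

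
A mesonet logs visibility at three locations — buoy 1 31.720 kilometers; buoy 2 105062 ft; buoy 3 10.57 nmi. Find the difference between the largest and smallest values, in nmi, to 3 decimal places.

buoy 1: 31.720 km = 17.12743 nmi.
buoy 2: 105062 ft = 17.29098 nmi.
Spread: 17.29098 − 10.57000 = 6.721 nmi.

6.721 nmi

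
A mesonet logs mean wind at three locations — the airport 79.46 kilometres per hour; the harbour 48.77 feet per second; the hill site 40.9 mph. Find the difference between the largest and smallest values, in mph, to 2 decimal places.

the airport: 79.46 km/h = 49.3742 mph.
the harbour: 48.77 ft/s = 33.2523 mph.
Spread: 49.3742 − 33.2523 = 16.12 mph.

16.12 mph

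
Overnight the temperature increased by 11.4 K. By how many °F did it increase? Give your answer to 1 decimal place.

For a temperature change the 32° offset cancels: Δ°F = 11.4 × 1.8 = 20.5 °F.

20.5 °F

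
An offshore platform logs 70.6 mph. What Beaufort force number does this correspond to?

Beaufort force 11

70.6 mph = 31.6 m/s, which is Beaufort 11 (violent storm, 28.5–32.6 m/s).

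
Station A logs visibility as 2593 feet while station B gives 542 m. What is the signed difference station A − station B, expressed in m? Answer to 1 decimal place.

248.3 m

station A: 2593 ft = 790.346 m.
Difference: 790.346 − 542.000 = 248.3 m.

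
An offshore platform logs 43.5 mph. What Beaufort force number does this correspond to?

Beaufort force 8

43.5 mph = 19.4 m/s, which is Beaufort 8 (gale, 17.2–20.7 m/s).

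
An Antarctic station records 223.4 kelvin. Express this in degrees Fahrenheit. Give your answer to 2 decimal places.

-57.55 °F

First to °C: -49.75 °C.
Then to °F: -57.55 °F.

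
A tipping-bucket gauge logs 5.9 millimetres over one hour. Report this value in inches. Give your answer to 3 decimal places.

1 mm = 0.0393701 in, so 5.9 × 0.0393701 = 0.232 in.

0.232 in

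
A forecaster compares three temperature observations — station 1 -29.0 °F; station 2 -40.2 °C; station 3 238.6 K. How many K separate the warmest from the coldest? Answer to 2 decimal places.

6.31 K

station 1: -29.0 °F = -33.889 °C.
station 3: 238.6 K = -34.550 °C.
Spread: (-33.889) − (-40.200) = 6.311 °C.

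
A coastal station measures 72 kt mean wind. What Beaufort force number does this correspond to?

72 kt lies in the Beaufort 12 band (hurricane force, ≥64 kt).

Beaufort force 12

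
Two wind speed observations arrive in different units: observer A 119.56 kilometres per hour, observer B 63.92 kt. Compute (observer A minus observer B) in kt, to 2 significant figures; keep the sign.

observer A: 119.56 km/h = 64.5572 kt.
Difference: 64.5572 − 63.9200 = 0.64 kt.

0.64 kt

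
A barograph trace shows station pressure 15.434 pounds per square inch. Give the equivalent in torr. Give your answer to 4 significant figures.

798.2 mmHg

1 psi = 51.7149 mmHg, so 15.434 × 51.7149 = 798.2 mmHg.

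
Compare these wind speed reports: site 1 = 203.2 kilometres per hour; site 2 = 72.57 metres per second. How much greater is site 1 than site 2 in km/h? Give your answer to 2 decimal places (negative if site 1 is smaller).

-58.05 km/h

site 2: 72.57 m/s = 261.2520 km/h.
Difference: 203.2000 − 261.2520 = -58.05 km/h.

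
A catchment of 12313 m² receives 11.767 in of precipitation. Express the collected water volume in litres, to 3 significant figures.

Depth: 11.767 in × 25.4 = 298.8818 mm.
1 mm over 1 m² is 1 L, so volume = 298.8818 × 12313 = 3680131.6 L ≈ 3680000 L.

3680000 litres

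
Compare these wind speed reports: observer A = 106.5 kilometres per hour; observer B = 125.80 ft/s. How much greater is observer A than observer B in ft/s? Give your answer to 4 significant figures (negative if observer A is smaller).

observer A: 106.5 km/h = 97.0582 ft/s.
Difference: 97.0582 − 125.8000 = -28.74 ft/s.

-28.74 ft/s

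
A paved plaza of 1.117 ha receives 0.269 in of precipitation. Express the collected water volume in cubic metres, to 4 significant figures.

76.32 cubic metres

Depth: 0.269 in × 25.4 = 6.8326 mm.
Area: 1.117 ha = 11170 m².
1 mm over 1 m² is 1 L, so volume = 6.8326 × 11170 = 76320.142 L = 76.32 m³.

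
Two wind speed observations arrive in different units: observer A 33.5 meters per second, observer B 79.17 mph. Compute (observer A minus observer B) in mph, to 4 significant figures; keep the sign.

-4.233 mph

observer A: 33.5 m/s = 74.93737 mph.
Difference: 74.93737 − 79.17000 = -4.233 mph.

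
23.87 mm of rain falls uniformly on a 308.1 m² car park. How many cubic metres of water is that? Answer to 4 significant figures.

7.354 cubic metres

1 mm over 1 m² is 1 L, so volume = 23.87 × 308.1 = 7354.347 L = 7.354 m³.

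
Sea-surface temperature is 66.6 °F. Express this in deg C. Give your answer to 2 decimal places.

19.22 °C

°C = (°F − 32) × 5/9 = (66.6 − 32) / 1.8 = 19.22 °C.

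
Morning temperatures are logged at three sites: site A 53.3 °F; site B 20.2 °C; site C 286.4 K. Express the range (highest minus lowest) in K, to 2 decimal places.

site A: 53.3 °F = 11.833 °C.
site C: 286.4 K = 13.250 °C.
Spread: 20.200 − 11.833 = 8.367 °C.

8.37 K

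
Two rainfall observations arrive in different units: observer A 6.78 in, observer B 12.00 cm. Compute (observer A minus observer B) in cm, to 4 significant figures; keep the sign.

observer A: 6.78 in = 17.22120 cm.
Difference: 17.22120 − 12.00000 = 5.221 cm.

5.221 cm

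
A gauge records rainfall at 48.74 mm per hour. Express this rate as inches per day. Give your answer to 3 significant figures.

48.74 mm/hour × 0.0393701 in/mm × 24 hour/day = 46.1 in/day.

46.1 in/day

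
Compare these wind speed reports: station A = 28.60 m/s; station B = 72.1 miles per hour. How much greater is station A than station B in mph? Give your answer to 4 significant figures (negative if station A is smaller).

-8.124 mph

station A: 28.60 m/s = 63.97638 mph.
Difference: 63.97638 − 72.10000 = -8.124 mph.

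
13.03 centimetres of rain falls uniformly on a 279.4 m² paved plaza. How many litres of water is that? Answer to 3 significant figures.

36400 litres

Depth: 13.03 cm × 10 = 130.3 mm.
1 mm over 1 m² is 1 L, so volume = 130.3 × 279.4 = 36405.82 L ≈ 36400 L.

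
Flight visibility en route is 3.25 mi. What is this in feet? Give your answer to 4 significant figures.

1 SM = 5280 ft, so 3.25 × 5280 = 17160 ft.

17160 ft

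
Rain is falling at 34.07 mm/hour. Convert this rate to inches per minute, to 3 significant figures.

0.0224 in/minute

34.07 mm/hour × 0.0393701 in/mm × 0.0166667 hour/minute = 0.0224 in/minute.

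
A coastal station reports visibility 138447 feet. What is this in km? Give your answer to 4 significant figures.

42.20 km

1 ft = 0.0003048 km, so 138447 × 0.0003048 = 42.20 km.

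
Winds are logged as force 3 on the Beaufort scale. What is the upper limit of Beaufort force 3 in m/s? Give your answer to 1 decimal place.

5.4 m/s

Beaufort 3 (gentle breeze) spans 3.4–5.4 m/s.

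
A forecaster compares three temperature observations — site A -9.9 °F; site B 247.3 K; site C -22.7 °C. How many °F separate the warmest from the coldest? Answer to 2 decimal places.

site A: -9.9 °F = -23.278 °C.
site B: 247.3 K = -25.850 °C.
Spread: (-22.700) − (-25.850) = 3.150 °C = 5.67 °F.

5.67 °F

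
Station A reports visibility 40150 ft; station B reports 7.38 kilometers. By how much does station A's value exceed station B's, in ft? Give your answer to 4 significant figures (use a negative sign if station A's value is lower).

station B: 7.38 km = 24212.60 ft.
Difference: 40150.00 − 24212.60 = 15940 ft.

15940 ft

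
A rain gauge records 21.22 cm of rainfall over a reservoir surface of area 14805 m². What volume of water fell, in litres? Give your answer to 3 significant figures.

3140000 litres

Depth: 21.22 cm × 10 = 212.2 mm.
1 mm over 1 m² is 1 L, so volume = 212.2 × 14805 = 3141621 L ≈ 3140000 L.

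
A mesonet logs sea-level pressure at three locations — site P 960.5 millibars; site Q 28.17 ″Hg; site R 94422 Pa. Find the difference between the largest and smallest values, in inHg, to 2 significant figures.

0.48 inHg

site P: 960.5 mb = 28.3635 inHg.
site R: 94422 Pa = 27.8828 inHg.
Spread: 28.3635 − 27.8828 = 0.48 inHg.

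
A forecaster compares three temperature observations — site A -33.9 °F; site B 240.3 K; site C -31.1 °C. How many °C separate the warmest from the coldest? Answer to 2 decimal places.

site A: -33.9 °F = -36.611 °C.
site B: 240.3 K = -32.850 °C.
Spread: (-31.100) − (-36.611) = 5.511 °C.

5.51 °C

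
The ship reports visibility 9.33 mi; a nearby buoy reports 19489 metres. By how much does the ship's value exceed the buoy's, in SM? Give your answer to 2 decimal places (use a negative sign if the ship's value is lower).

the buoy: 19489 m = 12.1099 SM.
Difference: 9.3300 − 12.1099 = -2.78 SM.

-2.78 SM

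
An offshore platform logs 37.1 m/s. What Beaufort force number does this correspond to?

37.1 m/s lies in the Beaufort 12 band (hurricane force, ≥32.7 m/s).

Beaufort force 12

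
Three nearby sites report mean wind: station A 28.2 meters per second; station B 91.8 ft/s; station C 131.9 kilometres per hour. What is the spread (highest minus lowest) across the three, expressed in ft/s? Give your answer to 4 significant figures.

28.41 ft/s

station A: 28.2 m/s = 92.5197 ft/s.
station C: 131.9 km/h = 120.2063 ft/s.
Spread: 120.2063 − 91.8000 = 28.41 ft/s.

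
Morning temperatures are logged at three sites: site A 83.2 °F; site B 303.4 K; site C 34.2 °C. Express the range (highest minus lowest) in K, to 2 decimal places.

site A: 83.2 °F = 28.444 °C.
site B: 303.4 K = 30.250 °C.
Spread: 34.200 − 28.444 = 5.756 °C.

5.76 K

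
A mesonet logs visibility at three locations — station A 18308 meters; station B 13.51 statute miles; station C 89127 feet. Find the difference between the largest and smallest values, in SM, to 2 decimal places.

station A: 18308 m = 11.3761 SM.
station C: 89127 ft = 16.8801 SM.
Spread: 16.8801 − 11.3761 = 5.50 SM.

5.50 SM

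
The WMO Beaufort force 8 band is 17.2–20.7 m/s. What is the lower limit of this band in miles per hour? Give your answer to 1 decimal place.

17.2–20.7 m/s × 2.237 = 38.5–46.3 mph.

38.5 mph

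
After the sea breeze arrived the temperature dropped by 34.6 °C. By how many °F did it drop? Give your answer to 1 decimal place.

62.3 °F

A change of 1 °C equals a change of 1.8 °F: Δ°F = 34.6 × 1.8 = 62.3 °F.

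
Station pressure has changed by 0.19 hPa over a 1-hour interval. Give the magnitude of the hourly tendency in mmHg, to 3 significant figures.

0.19 hPa / 1 h × 0.750062 mmHg/hPa = 0.143 mmHg/h.

0.143 mmHg per hour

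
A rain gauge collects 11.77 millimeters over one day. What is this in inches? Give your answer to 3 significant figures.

0.463 in

1 mm = 0.0393701 in, so 11.77 × 0.0393701 = 0.463 in.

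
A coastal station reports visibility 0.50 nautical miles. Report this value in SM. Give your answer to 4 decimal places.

0.5754 SM

1 nmi = 1.15078 SM, so 0.50 × 1.15078 = 0.5754 SM.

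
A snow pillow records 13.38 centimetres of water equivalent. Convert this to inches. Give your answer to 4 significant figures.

5.268 in

1 cm = 0.393701 in, so 13.38 × 0.393701 = 5.268 in.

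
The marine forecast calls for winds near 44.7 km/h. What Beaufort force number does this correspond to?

44.7 km/h = 12.4 m/s, which is Beaufort 6 (strong breeze, 10.8–13.8 m/s).

Beaufort force 6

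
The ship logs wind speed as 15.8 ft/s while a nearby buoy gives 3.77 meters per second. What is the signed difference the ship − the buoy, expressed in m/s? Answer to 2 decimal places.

the ship: 15.8 ft/s = 4.8158 m/s.
Difference: 4.8158 − 3.7700 = 1.05 m/s.

1.05 m/s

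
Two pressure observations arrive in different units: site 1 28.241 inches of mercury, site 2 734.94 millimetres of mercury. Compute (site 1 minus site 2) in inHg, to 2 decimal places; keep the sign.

site 2: 734.94 mmHg = 28.9346 inHg.
Difference: 28.2410 − 28.9346 = -0.69 inHg.

-0.69 inHg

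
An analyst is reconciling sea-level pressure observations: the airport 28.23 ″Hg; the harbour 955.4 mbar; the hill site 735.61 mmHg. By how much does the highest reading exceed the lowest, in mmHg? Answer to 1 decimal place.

19.0 mmHg

the airport: 28.23 inHg = 717.042 mmHg.
the harbour: 955.4 mb = 716.609 mmHg.
Spread: 735.610 − 716.609 = 19.0 mmHg.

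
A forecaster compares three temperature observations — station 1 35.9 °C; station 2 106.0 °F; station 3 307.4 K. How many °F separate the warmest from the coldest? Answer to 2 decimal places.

station 2: 106.0 °F = 41.111 °C.
station 3: 307.4 K = 34.250 °C.
Spread: 41.111 − 34.250 = 6.861 °C = 12.35 °F.

12.35 °F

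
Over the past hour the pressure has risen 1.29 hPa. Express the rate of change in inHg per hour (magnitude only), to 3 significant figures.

0.0381 inHg per hour

1.29 hPa / 1 h × 0.02953 inHg/hPa = 0.0381 inHg/h.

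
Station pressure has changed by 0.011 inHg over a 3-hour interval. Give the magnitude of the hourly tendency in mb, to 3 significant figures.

0.124 mb per hour

0.011 inHg / 3 h × 33.8639 mb/inHg = 0.124 mb/h.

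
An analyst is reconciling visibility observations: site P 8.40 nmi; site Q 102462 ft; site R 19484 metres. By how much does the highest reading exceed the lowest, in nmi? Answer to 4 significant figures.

site Q: 102462 ft = 16.86308 nmi.
site R: 19484 m = 10.52052 nmi.
Spread: 16.86308 − 8.40000 = 8.463 nmi.

8.463 nmi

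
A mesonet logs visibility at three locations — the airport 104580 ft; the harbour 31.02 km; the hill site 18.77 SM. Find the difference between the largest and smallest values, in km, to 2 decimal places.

the airport: 104580 ft = 31.8760 km.
the hill site: 18.77 SM = 30.2074 km.
Spread: 31.8760 − 30.2074 = 1.67 km.

1.67 km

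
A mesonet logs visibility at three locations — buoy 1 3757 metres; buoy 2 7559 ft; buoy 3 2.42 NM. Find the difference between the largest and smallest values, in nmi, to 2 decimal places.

1.18 nmi

buoy 1: 3757 m = 2.0286 nmi.
buoy 2: 7559 ft = 1.2441 nmi.
Spread: 2.4200 − 1.2441 = 1.18 nmi.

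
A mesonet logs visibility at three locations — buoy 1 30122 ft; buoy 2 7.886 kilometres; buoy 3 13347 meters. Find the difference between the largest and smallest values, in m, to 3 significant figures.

5460 m

buoy 1: 30122 ft = 9181.19 m.
buoy 2: 7.886 km = 7886.00 m.
Spread: 13347.00 − 7886.00 = 5460 m.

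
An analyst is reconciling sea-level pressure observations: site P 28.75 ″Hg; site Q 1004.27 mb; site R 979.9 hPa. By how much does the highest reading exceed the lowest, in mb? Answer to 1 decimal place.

30.7 mb

site P: 28.75 inHg = 973.587 mb.
site R: 979.9 hPa = 979.900 mb.
Spread: 1004.270 − 973.587 = 30.7 mb.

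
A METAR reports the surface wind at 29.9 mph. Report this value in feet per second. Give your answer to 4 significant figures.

43.85 ft/s

1 mph = 1.46667 ft/s, so 29.9 × 1.46667 = 43.85 ft/s.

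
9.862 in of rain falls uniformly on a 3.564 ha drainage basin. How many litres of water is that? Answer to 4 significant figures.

Depth: 9.862 in × 25.4 = 250.4948 mm.
Area: 3.564 ha = 35640 m².
1 mm over 1 m² is 1 L, so volume = 250.4948 × 35640 = 8927634.7 L ≈ 8928000 L.

8928000 litres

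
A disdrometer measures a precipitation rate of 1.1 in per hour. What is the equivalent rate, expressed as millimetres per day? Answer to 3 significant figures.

671 mm/day

1.1 in/hour × 25.4 mm/in × 24 hour/day = 671 mm/day.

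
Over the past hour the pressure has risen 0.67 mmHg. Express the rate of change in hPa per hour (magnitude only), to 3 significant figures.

0.67 mmHg / 1 h × 1.33322 hPa/mmHg = 0.893 hPa/h.

0.893 hPa per hour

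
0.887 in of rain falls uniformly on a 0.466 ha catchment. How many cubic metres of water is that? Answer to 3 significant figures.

Depth: 0.887 in × 25.4 = 22.5298 mm.
Area: 0.466 ha = 4660 m².
1 mm over 1 m² is 1 L, so volume = 22.5298 × 4660 = 104988.87 L = 105 m³.

105 cubic metres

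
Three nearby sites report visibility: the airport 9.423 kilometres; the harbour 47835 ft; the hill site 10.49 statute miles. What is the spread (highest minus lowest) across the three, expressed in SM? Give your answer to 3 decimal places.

4.635 SM

the airport: 9.423 km = 5.85518 SM.
the harbour: 47835 ft = 9.05966 SM.
Spread: 10.49000 − 5.85518 = 4.635 SM.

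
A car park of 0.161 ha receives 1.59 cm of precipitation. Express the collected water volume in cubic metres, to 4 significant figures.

Depth: 1.59 cm × 10 = 15.9 mm.
Area: 0.161 ha = 1610 m².
1 mm over 1 m² is 1 L, so volume = 15.9 × 1610 = 25599 L = 25.60 m³.

25.60 cubic metres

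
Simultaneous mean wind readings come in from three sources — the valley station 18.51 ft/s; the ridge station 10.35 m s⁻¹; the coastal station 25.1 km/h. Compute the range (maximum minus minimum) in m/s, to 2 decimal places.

the valley station: 18.51 ft/s = 5.6418 m/s.
the coastal station: 25.1 km/h = 6.9722 m/s.
Spread: 10.3500 − 5.6418 = 4.71 m/s.

4.71 m/s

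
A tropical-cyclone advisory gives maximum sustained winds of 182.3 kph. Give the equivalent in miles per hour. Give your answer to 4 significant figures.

113.3 mph

1 km/h = 0.621371 mph, so 182.3 × 0.621371 = 113.3 mph.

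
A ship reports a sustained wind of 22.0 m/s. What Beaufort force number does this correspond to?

22.0 m/s lies in the Beaufort 9 band (strong gale, 20.8–24.4 m/s).

Beaufort force 9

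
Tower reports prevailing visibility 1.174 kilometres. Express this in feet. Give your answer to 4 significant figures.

1 km = 3280.84 ft, so 1.174 × 3280.84 = 3852 ft.

3852 ft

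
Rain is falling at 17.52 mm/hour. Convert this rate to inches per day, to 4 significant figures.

16.55 in/day

17.52 mm/hour × 0.0393701 in/mm × 24 hour/day = 16.55 in/day.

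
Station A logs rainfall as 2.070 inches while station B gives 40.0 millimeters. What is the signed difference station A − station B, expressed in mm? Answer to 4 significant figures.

station A: 2.070 in = 52.5780 mm.
Difference: 52.5780 − 40.0000 = 12.58 mm.

12.58 mm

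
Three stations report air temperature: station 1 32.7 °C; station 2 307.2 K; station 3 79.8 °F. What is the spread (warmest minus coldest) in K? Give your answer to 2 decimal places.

7.49 K

station 2: 307.2 K = 34.050 °C.
station 3: 79.8 °F = 26.556 °C.
Spread: 34.050 − 26.556 = 7.494 °C.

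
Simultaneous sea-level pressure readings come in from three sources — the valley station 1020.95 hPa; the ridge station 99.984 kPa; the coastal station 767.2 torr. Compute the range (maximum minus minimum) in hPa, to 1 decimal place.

23.0 hPa

the ridge station: 99.984 kPa = 999.840 hPa.
the coastal station: 767.2 mmHg = 1022.849 hPa.
Spread: 1022.849 − 999.840 = 23.0 hPa.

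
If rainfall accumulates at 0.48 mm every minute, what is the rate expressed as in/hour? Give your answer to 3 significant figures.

1.13 in/hour

0.48 mm/minute × 0.0393701 in/mm × 60 minute/hour = 1.13 in/hour.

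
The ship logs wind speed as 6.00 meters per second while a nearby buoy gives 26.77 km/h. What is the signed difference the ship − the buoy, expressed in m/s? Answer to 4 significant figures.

-1.436 m/s

the buoy: 26.77 km/h = 7.43611 m/s.
Difference: 6.00000 − 7.43611 = -1.436 m/s.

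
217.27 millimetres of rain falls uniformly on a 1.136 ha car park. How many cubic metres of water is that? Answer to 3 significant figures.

2470 cubic metres

Area: 1.136 ha = 11360 m².
1 mm over 1 m² is 1 L, so volume = 217.27 × 11360 = 2468187.2 L = 2470 m³.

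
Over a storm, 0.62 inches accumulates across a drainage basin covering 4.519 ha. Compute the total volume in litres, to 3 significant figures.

Depth: 0.62 in × 25.4 = 15.748 mm.
Area: 4.519 ha = 45190 m².
1 mm over 1 m² is 1 L, so volume = 15.748 × 45190 = 711652.12 L ≈ 712000 L.

712000 litres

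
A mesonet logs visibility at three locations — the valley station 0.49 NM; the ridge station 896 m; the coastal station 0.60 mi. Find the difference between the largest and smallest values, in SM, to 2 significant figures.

the valley station: 0.49 nmi = 0.56388 SM.
the ridge station: 896 m = 0.55675 SM.
Spread: 0.60000 − 0.55675 = 0.043 SM.

0.043 SM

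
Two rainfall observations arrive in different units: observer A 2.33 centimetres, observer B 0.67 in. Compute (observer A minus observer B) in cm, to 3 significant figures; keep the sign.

observer B: 0.67 in = 1.70180 cm.
Difference: 2.33000 − 1.70180 = 0.628 cm.

0.628 cm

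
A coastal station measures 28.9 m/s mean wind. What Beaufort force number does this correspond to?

28.9 m/s lies in the Beaufort 11 band (violent storm, 28.5–32.6 m/s).

Beaufort force 11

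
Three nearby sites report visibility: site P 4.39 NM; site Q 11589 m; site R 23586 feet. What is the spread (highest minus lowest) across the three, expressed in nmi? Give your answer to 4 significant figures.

site Q: 11589 m = 6.25756 nmi.
site R: 23586 ft = 3.88176 nmi.
Spread: 6.25756 − 3.88176 = 2.376 nmi.

2.376 nmi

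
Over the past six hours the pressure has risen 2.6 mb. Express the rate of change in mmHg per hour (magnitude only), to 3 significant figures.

0.325 mmHg per hour

2.6 mb / 6 h × 0.750062 mmHg/mb = 0.325 mmHg/h.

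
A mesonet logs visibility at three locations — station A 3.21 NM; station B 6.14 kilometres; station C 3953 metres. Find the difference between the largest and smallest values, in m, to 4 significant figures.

2187 m

station A: 3.21 nmi = 5944.92 m.
station B: 6.14 km = 6140.00 m.
Spread: 6140.00 − 3953.00 = 2187 m.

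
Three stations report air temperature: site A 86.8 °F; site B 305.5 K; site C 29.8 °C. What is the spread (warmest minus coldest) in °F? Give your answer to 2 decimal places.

site A: 86.8 °F = 30.444 °C.
site B: 305.5 K = 32.350 °C.
Spread: 32.350 − 29.800 = 2.550 °C = 4.59 °F.

4.59 °F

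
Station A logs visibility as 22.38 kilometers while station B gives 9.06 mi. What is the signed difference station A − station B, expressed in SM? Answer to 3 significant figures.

station A: 22.38 km = 13.9063 SM.
Difference: 13.9063 − 9.0600 = 4.85 SM.

4.85 SM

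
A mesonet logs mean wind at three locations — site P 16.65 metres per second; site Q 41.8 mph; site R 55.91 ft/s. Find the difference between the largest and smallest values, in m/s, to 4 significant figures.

site Q: 41.8 mph = 18.68627 m/s.
site R: 55.91 ft/s = 17.04137 m/s.
Spread: 18.68627 − 16.65000 = 2.036 m/s.

2.036 m/s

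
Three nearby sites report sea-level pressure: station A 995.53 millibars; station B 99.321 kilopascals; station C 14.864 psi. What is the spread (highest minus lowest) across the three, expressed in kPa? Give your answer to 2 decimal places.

station A: 995.53 mb = 99.5530 kPa.
station C: 14.864 psi = 102.4837 kPa.
Spread: 102.4837 − 99.3210 = 3.16 kPa.

3.16 kPa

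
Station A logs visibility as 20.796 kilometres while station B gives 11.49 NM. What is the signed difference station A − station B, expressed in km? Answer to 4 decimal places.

station B: 11.49 nmi = 21.279480 km.
Difference: 20.796000 − 21.279480 = -0.4835 km.

-0.4835 km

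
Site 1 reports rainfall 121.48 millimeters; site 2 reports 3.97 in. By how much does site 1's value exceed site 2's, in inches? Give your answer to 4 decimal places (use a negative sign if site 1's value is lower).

0.8127 in

site 1: 121.48 mm = 4.782677 in.
Difference: 4.782677 − 3.970000 = 0.8127 in.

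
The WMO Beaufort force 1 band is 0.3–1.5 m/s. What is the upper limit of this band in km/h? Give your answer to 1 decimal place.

5.4 km/h

0.3–1.5 m/s × 3.6 = 1.1–5.4 km/h.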